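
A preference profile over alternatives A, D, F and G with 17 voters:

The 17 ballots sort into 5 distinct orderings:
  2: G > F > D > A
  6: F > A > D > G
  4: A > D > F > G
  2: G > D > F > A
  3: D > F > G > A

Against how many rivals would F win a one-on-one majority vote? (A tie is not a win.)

2

F against each rival (17 voters):
F vs A: 13 to 4, F.
F vs D: D wins 9–8.
F–G: F 13–4.
F beats A, G; loses to D — 2 pairwise wins.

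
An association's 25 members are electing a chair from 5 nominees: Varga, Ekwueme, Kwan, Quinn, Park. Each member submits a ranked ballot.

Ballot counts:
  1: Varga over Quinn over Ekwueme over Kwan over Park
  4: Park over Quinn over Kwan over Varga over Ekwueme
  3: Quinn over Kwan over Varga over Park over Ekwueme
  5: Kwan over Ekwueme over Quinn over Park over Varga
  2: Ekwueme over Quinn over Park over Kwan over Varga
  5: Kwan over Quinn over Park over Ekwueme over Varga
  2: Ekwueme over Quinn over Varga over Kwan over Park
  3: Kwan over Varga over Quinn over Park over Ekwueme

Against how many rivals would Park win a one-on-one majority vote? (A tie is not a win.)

2

Park against each rival (25 voters):
Park vs Varga: Park is ranked higher on 4+5+2+5 = 16 ballots, Varga on 9. Park wins 16–9.
Park vs Ekwueme: Park, 15–10.
Park–Kwan: Kwan 19–6.
Park vs Quinn: 4 to 21, Quinn.
Park beats Varga, Ekwueme; loses to Kwan, Quinn — 2 pairwise wins.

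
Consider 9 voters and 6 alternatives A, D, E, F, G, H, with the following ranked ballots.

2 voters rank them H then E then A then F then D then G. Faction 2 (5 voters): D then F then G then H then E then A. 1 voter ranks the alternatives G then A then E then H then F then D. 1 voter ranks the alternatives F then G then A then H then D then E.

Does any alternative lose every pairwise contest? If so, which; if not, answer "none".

Head-to-head results (9 voters):
A vs D: A is ranked higher on 2+1+1 = 4 ballots, D on 5. D wins 5–4.
A vs E: E wins 7–2.
A vs F: F, 6–3.
A vs G: 2 to 7, G.
A vs H: H wins 7–2.
D vs E: D, 6–3.
D vs F: D wins 5–4.
D–G: D 7–2.
D vs H: D wins 5–4.
E vs F: F wins 6–3.
E vs G: 2 for E, 7 for G — G by 7–2.
E vs H: E is ranked higher on 1 ballot, H on 8. H wins 8–1.
F vs G: F preferred on 2+5+1 = 8 ballots; F wins 8–1.
F–H: F 6–3.
G vs H: 7 to 2, G.
A is beaten in every head-to-head and is the Condorcet loser.

A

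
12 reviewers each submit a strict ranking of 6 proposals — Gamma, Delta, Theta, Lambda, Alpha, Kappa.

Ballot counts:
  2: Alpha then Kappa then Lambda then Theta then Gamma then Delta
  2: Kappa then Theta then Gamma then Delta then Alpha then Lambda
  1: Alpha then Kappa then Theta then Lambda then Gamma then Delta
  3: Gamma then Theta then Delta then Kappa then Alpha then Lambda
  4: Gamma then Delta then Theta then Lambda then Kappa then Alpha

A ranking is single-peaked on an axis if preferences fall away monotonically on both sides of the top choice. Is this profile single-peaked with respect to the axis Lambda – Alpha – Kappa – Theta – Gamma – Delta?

no

Axis positions: Lambda=1, Alpha=2, Kappa=3, Theta=4, Gamma=5, Delta=6.
Faction 1 (peak Alpha at position 2): ranking walks positions 2-3-1-4-5-6, expanding outward from the peak — single-peaked.
Faction 2 (peak Kappa at position 3): ranking walks positions 3-4-5-6-2-1, expanding outward from the peak — single-peaked.
Faction 3 (peak Alpha at position 2): ranking walks positions 2-3-4-1-5-6, expanding outward from the peak — single-peaked.
Faction 4 (peak Gamma at position 5): ranking walks positions 5-4-6-3-2-1, expanding outward from the peak — single-peaked.
Faction 5: ranking walks positions 5-6-4-1-3-2; Lambda is ranked above Kappa even though Kappa lies between Lambda and the peak Gamma on the axis — preferences dip and rise again. Not single-peaked.
Faction 5 violates single-peakedness, so the profile is not single-peaked on this axis.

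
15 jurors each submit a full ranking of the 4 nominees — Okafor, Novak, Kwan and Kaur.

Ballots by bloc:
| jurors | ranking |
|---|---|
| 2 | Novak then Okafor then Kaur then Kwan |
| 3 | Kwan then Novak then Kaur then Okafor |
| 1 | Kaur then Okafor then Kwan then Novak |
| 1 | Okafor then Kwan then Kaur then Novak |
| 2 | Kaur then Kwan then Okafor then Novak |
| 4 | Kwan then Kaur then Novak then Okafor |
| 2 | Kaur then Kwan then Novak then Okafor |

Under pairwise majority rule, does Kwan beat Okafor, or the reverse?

Ballots ranking Kwan above Okafor: 3 + 2 + 4 + 2 = 11.
Ballots ranking Okafor above Kwan: 15 − 11 = 4.
Kwan wins the head-to-head 11–4.

Kwan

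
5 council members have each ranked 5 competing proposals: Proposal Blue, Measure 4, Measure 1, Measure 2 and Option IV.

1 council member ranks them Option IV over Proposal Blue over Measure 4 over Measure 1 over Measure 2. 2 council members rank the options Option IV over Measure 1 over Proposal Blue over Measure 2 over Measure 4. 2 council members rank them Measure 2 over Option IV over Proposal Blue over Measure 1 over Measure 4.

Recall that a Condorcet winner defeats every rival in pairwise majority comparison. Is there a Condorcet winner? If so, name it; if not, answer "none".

Check each pair by majority over 5 ballots:
Proposal Blue–Measure 4: Proposal Blue 5–0.
Proposal Blue vs Measure 1: Proposal Blue preferred on 1+2 = 3 ballots; Proposal Blue wins 3–2.
Proposal Blue–Measure 2: Proposal Blue 3–2.
Proposal Blue vs Option IV: Proposal Blue is ranked higher on 0 ballots, Option IV on 5. Option IV wins 5–0.
Measure 4 vs Measure 1: Measure 4 is ranked higher on 1 ballot, Measure 1 on 4. Measure 1 wins 4–1.
Measure 4 vs Measure 2: Measure 2, 4–1.
Measure 4 vs Option IV: 0 to 5, Option IV.
Measure 1 vs Measure 2: Measure 1 wins 3–2.
Measure 1–Option IV: Option IV 5–0.
Measure 2 vs Option IV: Measure 2 is ranked higher on 2 ballots, Option IV on 3. Option IV wins 3–2.
Only Option IV has no losses; Option IV is the Condorcet winner.

Option IV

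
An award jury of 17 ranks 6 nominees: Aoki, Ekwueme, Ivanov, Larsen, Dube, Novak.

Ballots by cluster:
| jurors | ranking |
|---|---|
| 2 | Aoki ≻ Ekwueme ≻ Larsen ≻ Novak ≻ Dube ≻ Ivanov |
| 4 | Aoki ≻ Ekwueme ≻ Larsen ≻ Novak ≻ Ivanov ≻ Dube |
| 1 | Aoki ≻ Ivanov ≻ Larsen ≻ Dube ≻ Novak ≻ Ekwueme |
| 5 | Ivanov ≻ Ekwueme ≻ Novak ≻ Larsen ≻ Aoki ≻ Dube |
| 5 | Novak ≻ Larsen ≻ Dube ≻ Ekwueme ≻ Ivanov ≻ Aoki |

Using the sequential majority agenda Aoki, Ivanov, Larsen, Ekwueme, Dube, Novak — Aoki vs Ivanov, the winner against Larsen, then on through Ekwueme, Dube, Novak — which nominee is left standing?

Ekwueme

Round 1: Aoki vs Ivanov — 7–10, Ivanov advances.
Round 2: Ivanov vs Larsen — 6–11, Larsen advances.
Round 3: Larsen vs Ekwueme — 6–11, Ekwueme advances.
Round 4: Ekwueme vs Dube — 11–6, Ekwueme advances.
Round 5: Ekwueme vs Novak — 11–6, Ekwueme advances.
Ekwueme survives the agenda.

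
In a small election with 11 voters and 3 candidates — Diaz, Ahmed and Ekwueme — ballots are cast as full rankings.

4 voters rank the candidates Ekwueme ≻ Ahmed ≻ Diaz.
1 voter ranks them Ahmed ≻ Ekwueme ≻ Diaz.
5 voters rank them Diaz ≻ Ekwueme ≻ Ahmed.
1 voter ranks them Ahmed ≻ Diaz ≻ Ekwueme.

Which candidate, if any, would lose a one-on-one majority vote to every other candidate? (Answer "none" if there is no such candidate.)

Pairwise majorities:
Diaz vs Ahmed: Diaz preferred on 5 ballots; Ahmed wins 6–5.
Diaz vs Ekwueme: Diaz is ranked higher on 5+1 = 6 ballots, Ekwueme on 5. Diaz wins 6–5.
Ahmed vs Ekwueme: 2 to 9, Ekwueme.
Every candidate wins at least one matchup (Diaz beats Ekwueme; Ahmed beats Diaz; Ekwueme beats Ahmed), so there is no Condorcet loser.

none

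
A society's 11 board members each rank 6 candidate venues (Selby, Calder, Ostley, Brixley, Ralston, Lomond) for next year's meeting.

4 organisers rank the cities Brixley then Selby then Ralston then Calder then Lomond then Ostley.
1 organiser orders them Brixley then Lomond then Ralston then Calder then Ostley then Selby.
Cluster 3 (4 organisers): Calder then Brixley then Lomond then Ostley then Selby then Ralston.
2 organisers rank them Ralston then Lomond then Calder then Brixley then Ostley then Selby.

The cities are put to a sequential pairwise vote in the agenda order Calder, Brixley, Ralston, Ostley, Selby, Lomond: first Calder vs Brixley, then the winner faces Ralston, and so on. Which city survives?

Lomond

Round 1: Calder vs Brixley — 6–5, Calder advances.
Round 2: Calder vs Ralston — 4–7, Ralston advances.
Round 3: Ralston vs Ostley — 7–4, Ralston advances.
Round 4: Ralston vs Selby — 3–8, Selby advances.
Round 5: Selby vs Lomond — 4–7, Lomond advances.
Lomond survives the agenda.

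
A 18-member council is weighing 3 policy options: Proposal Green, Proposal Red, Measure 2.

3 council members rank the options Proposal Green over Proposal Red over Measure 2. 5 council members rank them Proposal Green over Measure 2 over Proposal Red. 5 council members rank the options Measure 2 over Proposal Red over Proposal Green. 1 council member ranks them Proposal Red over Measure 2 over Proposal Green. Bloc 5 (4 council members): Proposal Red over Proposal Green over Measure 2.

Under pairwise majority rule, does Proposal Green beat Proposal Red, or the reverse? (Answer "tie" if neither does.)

Ballots ranking Proposal Green above Proposal Red: 3 + 5 = 8.
Ballots ranking Proposal Red above Proposal Green: 18 − 8 = 10.
Proposal Red wins the head-to-head 10–8.

Proposal Red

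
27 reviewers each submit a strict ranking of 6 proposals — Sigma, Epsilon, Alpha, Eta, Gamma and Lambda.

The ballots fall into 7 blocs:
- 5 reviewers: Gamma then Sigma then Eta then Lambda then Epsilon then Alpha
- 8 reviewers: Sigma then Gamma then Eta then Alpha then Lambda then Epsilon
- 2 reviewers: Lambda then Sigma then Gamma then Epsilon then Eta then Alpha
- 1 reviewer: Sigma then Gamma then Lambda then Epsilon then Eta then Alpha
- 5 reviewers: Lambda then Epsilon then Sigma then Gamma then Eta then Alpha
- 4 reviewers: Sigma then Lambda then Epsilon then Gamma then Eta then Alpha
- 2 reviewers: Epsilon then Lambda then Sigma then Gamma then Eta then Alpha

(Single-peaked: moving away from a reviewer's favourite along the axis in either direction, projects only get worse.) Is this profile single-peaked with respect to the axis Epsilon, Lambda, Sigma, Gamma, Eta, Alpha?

Axis positions: Epsilon=1, Lambda=2, Sigma=3, Gamma=4, Eta=5, Alpha=6.
Bloc 1 (peak Gamma at position 4): ranking walks positions 4-3-5-2-1-6, expanding outward from the peak — single-peaked.
Bloc 2 (peak Sigma at position 3): ranking walks positions 3-4-5-6-2-1, expanding outward from the peak — single-peaked.
Bloc 3 (peak Lambda at position 2): ranking walks positions 2-3-4-1-5-6, expanding outward from the peak — single-peaked.
Bloc 4 (peak Sigma at position 3): ranking walks positions 3-4-2-1-5-6, expanding outward from the peak — single-peaked.
Bloc 5 (peak Lambda at position 2): ranking walks positions 2-1-3-4-5-6, expanding outward from the peak — single-peaked.
Bloc 6 (peak Sigma at position 3): ranking walks positions 3-2-1-4-5-6, expanding outward from the peak — single-peaked.
Bloc 7 (peak Epsilon at position 1): ranking walks positions 1-2-3-4-5-6, expanding outward from the peak — single-peaked.
Every ranking is single-peaked on this axis.

yes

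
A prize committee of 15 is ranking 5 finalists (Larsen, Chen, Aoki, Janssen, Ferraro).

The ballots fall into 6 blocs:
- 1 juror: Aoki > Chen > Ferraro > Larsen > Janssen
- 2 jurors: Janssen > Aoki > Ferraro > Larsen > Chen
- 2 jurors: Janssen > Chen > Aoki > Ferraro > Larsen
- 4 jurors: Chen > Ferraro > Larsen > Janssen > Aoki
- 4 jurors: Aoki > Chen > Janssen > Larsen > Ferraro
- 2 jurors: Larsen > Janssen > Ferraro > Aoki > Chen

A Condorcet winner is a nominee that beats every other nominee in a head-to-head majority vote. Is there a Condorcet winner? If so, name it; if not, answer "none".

none

Head-to-head results (15 jurors):
Larsen vs Chen: 4 to 11, Chen.
Larsen vs Aoki: Aoki wins 9–6.
Larsen vs Janssen: Janssen, 8–7.
Larsen vs Ferraro: 6 to 9, Ferraro.
Chen vs Aoki: Aoki wins 9–6.
Chen vs Janssen: 1+4+4 = 9 for Chen, 6 for Janssen — Chen by 9–6.
Chen–Ferraro: Chen 11–4.
Aoki vs Janssen: Janssen wins 10–5.
Aoki vs Ferraro: Aoki wins 9–6.
Janssen vs Ferraro: Janssen wins 10–5.
Every nominee loses at least once (Larsen loses to Chen; Chen loses to Aoki; Aoki loses to Janssen; Janssen loses to Chen; Ferraro loses to Chen). The majority relation contains the cycle Chen → Janssen → Aoki → Chen, so there is no Condorcet winner.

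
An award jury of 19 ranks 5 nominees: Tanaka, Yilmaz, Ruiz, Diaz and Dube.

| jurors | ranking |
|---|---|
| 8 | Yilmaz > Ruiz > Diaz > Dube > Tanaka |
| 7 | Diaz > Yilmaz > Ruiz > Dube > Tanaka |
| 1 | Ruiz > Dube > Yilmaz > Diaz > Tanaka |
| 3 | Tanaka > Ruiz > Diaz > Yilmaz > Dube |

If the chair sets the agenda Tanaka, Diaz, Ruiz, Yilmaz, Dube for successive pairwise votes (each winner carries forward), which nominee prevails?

Yilmaz

Round 1: Tanaka vs Diaz — 3–16, Diaz advances.
Round 2: Diaz vs Ruiz — 7–12, Ruiz advances.
Round 3: Ruiz vs Yilmaz — 4–15, Yilmaz advances.
Round 4: Yilmaz vs Dube — 18–1, Yilmaz advances.
Yilmaz survives the agenda.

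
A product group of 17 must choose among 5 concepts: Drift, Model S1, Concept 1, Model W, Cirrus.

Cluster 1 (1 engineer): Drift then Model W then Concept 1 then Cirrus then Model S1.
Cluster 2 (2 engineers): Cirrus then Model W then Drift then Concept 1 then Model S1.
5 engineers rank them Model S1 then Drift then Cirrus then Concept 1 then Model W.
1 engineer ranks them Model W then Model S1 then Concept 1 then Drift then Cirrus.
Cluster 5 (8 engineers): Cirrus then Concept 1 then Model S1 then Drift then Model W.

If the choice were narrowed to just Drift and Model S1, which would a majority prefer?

Ballots ranking Drift above Model S1: 1 + 2 = 3.
Ballots ranking Model S1 above Drift: 17 − 3 = 14.
Model S1 wins the head-to-head 14–3.

Model S1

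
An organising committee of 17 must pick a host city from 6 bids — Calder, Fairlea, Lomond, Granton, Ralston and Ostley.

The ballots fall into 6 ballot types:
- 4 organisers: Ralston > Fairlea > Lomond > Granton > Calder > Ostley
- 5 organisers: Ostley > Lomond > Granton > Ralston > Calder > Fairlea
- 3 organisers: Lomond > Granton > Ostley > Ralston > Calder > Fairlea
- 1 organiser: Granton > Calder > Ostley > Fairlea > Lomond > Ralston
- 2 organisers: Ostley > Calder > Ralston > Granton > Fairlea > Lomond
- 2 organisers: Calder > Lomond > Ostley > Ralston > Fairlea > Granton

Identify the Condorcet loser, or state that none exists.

Fairlea

Pairwise majorities:
Calder vs Fairlea: Calder preferred on 5+3+1+2+2 = 13 ballots; Calder wins 13–4.
Calder vs Lomond: Calder preferred on 1+2+2 = 5 ballots; Lomond wins 12–5.
Calder vs Granton: 2+2 = 4 for Calder, 13 for Granton — Granton by 13–4.
Calder vs Ralston: 5 to 12, Ralston.
Calder–Ostley: Ostley 10–7.
Fairlea–Lomond: Lomond 10–7.
Fairlea vs Granton: Granton, 11–6.
Fairlea vs Ralston: 1 for Fairlea, 16 for Ralston — Ralston by 16–1.
Fairlea vs Ostley: Fairlea is ranked higher on 4 ballots, Ostley on 13. Ostley wins 13–4.
Lomond vs Granton: Lomond preferred on 4+5+3+2 = 14 ballots; Lomond wins 14–3.
Lomond vs Ralston: Lomond wins 11–6.
Lomond vs Ostley: Lomond wins 9–8.
Granton vs Ralston: Granton wins 9–8.
Granton vs Ostley: Ostley, 9–8.
Ralston vs Ostley: Ostley wins 13–4.
Only Fairlea has no wins; Fairlea is the Condorcet loser.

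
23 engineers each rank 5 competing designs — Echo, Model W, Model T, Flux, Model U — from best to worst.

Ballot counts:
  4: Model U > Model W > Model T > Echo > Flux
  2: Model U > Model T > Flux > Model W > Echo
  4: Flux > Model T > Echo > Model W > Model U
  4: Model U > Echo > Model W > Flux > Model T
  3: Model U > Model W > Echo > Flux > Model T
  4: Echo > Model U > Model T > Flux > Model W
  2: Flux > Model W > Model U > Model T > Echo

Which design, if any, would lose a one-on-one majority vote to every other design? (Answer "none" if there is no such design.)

Pairwise majorities:
Echo vs Model W: 4+4+4 = 12 for Echo, 11 for Model W — Echo by 12–11.
Echo vs Model T: Echo preferred on 4+3+4 = 11 ballots; Model T wins 12–11.
Echo vs Flux: Echo wins 15–8.
Echo vs Model U: Echo preferred on 4+4 = 8 ballots; Model U wins 15–8.
Model W vs Model T: Model W is ranked higher on 4+4+3+2 = 13 ballots, Model T on 10. Model W wins 13–10.
Model W vs Flux: Model W preferred on 4+4+3 = 11 ballots; Flux wins 12–11.
Model W–Model U: Model U 17–6.
Model T vs Flux: 10 to 13, Flux.
Model T vs Model U: Model T preferred on 4 ballots; Model U wins 19–4.
Flux vs Model U: Flux is ranked higher on 4+2 = 6 ballots, Model U on 17. Model U wins 17–6.
Each design has at least one pairwise win (Echo beats Model W; Model W beats Model T; Model T beats Echo; Flux beats Model W; Model U beats Echo) — no Condorcet loser.

none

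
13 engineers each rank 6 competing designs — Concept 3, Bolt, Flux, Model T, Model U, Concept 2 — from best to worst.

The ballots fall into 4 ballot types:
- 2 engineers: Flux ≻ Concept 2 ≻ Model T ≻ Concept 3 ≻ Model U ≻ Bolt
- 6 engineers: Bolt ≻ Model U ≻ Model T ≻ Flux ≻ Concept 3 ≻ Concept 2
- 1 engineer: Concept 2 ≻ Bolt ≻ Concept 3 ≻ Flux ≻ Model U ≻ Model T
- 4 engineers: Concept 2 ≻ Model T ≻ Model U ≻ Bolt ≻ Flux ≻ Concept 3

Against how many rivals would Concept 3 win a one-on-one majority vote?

0

Concept 3 against each rival (13 engineers):
Concept 3 vs Bolt: Bolt wins 11–2.
Concept 3–Flux: Flux 12–1.
Concept 3 vs Model T: Model T, 12–1.
Concept 3 vs Model U: Concept 3 preferred on 2+1 = 3 ballots; Model U wins 10–3.
Concept 3–Concept 2: Concept 2 7–6.
Concept 3 beats no one; loses to Bolt, Flux, Model T, Model U, Concept 2 — 0 pairwise wins.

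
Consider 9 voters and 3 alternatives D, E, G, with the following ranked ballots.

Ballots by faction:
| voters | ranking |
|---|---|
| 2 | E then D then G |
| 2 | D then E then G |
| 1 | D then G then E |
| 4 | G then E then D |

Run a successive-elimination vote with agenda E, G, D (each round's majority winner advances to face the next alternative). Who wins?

Round 1: E vs G — 4–5, G advances.
Round 2: G vs D — 4–5, D advances.
The agenda winner is D.

D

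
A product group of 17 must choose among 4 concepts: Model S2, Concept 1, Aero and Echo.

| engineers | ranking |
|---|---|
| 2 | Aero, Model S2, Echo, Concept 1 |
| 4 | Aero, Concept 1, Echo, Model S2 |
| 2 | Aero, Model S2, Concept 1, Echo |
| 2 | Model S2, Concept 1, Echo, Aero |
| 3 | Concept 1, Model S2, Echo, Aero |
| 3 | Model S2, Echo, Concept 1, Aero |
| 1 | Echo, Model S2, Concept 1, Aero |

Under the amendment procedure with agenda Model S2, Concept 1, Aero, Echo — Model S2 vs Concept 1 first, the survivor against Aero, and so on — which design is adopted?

Model S2

Round 1: Model S2 vs Concept 1 — 10–7, Model S2 advances.
Round 2: Model S2 vs Aero — 9–8, Model S2 advances.
Round 3: Model S2 vs Echo — 12–5, Model S2 advances.
Model S2 survives the agenda.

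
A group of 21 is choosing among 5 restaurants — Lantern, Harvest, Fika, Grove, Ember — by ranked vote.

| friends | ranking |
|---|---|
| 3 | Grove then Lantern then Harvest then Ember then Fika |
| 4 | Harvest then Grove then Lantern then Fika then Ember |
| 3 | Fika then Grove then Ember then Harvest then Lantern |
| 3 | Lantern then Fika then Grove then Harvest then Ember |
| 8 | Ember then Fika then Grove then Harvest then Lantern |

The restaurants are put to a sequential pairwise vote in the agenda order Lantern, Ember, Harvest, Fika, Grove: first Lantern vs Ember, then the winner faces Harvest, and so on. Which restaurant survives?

Round 1: Lantern vs Ember — 10–11, Ember advances.
Round 2: Ember vs Harvest — 11–10, Ember advances.
Round 3: Ember vs Fika — 11–10, Ember advances.
Round 4: Ember vs Grove — 8–13, Grove advances.
Grove survives the agenda.

Grove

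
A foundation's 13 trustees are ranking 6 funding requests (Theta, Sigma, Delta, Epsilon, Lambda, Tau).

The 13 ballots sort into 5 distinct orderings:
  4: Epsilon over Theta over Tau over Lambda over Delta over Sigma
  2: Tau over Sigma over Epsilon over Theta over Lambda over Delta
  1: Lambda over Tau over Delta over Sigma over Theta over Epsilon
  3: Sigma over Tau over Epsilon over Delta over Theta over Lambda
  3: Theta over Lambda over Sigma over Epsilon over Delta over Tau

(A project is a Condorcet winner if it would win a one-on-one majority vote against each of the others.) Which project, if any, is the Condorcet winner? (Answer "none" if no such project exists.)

none

Head-to-head results (13 reviewers):
Theta vs Sigma: 4+3 = 7 for Theta, 6 for Sigma — Theta by 7–6.
Theta–Delta: Theta 9–4.
Theta vs Epsilon: Theta is ranked higher on 1+3 = 4 ballots, Epsilon on 9. Epsilon wins 9–4.
Theta vs Lambda: Theta preferred on 4+2+3+3 = 12 ballots; Theta wins 12–1.
Theta vs Tau: Theta, 7–6.
Sigma vs Delta: Sigma wins 8–5.
Sigma vs Epsilon: 9 to 4, Sigma.
Sigma vs Lambda: Sigma is ranked higher on 2+3 = 5 ballots, Lambda on 8. Lambda wins 8–5.
Sigma vs Tau: 6 to 7, Tau.
Delta–Epsilon: Epsilon 12–1.
Delta–Lambda: Lambda 10–3.
Delta vs Tau: Delta preferred on 3 ballots; Tau wins 10–3.
Epsilon vs Lambda: 9 to 4, Epsilon.
Epsilon vs Tau: 4+3 = 7 for Epsilon, 6 for Tau — Epsilon by 7–6.
Lambda–Tau: Tau 9–4.
No project is unbeaten: Theta loses to Epsilon; Sigma loses to Theta; Delta loses to Theta; Epsilon loses to Sigma; Lambda loses to Theta; Tau loses to Theta. In particular Theta beats Sigma beats Epsilon beats Theta is a majority cycle — no Condorcet winner exists.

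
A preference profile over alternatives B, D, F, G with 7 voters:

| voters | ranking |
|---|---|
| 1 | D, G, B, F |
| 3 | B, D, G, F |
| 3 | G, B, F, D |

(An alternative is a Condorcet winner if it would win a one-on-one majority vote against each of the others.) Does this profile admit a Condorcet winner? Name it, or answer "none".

none

Check each pair by majority over 7 ballots:
B vs D: B is ranked higher on 3+3 = 6 ballots, D on 1. B wins 6–1.
B vs F: B is ranked higher on 1+3+3 = 7 ballots, F on 0. B wins 7–0.
B vs G: 3 for B, 4 for G — G by 4–3.
D vs F: D preferred on 1+3 = 4 ballots; D wins 4–3.
D vs G: 4 to 3, D.
F vs G: 0 for F, 7 for G — G by 7–0.
No alternative is unbeaten: B loses to G; D loses to B; F loses to B; G loses to D. In particular B beats D beats G beats B is a majority cycle — no Condorcet winner exists.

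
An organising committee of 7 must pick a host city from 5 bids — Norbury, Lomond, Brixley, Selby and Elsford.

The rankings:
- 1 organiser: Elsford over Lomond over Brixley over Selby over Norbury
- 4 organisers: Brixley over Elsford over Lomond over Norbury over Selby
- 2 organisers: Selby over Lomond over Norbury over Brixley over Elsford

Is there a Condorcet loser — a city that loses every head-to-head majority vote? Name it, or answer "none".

Selby

Pairwise majorities:
Norbury vs Lomond: Lomond wins 7–0.
Norbury vs Brixley: 2 for Norbury, 5 for Brixley — Brixley by 5–2.
Norbury vs Selby: Norbury, 4–3.
Norbury–Elsford: Elsford 5–2.
Lomond vs Brixley: Brixley, 4–3.
Lomond vs Selby: Lomond wins 5–2.
Lomond vs Elsford: Lomond is ranked higher on 2 ballots, Elsford on 5. Elsford wins 5–2.
Brixley vs Selby: Brixley wins 5–2.
Brixley–Elsford: Brixley 6–1.
Selby vs Elsford: 2 for Selby, 5 for Elsford — Elsford by 5–2.
Selby loses to every other city — it is the Condorcet loser.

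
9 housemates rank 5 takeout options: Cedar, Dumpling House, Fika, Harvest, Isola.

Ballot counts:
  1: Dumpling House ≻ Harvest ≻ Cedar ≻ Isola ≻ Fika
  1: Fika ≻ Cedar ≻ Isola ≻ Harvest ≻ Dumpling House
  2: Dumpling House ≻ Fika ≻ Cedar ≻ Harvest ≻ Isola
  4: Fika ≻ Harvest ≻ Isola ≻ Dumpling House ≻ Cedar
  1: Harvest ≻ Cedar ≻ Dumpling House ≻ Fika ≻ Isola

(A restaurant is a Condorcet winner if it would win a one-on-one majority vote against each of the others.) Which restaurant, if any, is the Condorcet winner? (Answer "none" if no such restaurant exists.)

Check each pair by majority over 9 ballots:
Cedar–Dumpling House: Dumpling House 7–2.
Cedar vs Fika: Fika, 7–2.
Cedar vs Harvest: Cedar is ranked higher on 1+2 = 3 ballots, Harvest on 6. Harvest wins 6–3.
Cedar vs Isola: 1+1+2+1 = 5 for Cedar, 4 for Isola — Cedar by 5–4.
Dumpling House vs Fika: 4 to 5, Fika.
Dumpling House vs Harvest: Dumpling House is ranked higher on 1+2 = 3 ballots, Harvest on 6. Harvest wins 6–3.
Dumpling House vs Isola: 4 to 5, Isola.
Fika–Harvest: Fika 7–2.
Fika vs Isola: 8 to 1, Fika.
Harvest vs Isola: Harvest wins 8–1.
Only Fika has no losses; Fika is the Condorcet winner.

Fika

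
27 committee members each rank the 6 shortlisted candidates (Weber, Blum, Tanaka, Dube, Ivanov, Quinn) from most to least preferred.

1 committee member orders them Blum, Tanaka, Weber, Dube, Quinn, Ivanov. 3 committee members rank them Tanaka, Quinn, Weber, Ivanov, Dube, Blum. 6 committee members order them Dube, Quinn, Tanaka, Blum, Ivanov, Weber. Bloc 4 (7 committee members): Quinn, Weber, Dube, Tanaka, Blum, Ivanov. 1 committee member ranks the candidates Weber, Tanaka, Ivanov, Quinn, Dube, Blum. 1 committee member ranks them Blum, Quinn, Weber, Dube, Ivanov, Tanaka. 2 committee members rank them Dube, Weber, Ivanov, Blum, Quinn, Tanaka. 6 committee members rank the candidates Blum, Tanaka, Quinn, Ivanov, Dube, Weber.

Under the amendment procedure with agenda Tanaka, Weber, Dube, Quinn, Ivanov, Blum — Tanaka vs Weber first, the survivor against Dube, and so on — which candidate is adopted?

Quinn

Round 1: Tanaka vs Weber — 16–11, Tanaka advances.
Round 2: Tanaka vs Dube — 11–16, Dube advances.
Round 3: Dube vs Quinn — 9–18, Quinn advances.
Round 4: Quinn vs Ivanov — 24–3, Quinn advances.
Round 5: Quinn vs Blum — 17–10, Quinn advances.
Quinn survives the agenda.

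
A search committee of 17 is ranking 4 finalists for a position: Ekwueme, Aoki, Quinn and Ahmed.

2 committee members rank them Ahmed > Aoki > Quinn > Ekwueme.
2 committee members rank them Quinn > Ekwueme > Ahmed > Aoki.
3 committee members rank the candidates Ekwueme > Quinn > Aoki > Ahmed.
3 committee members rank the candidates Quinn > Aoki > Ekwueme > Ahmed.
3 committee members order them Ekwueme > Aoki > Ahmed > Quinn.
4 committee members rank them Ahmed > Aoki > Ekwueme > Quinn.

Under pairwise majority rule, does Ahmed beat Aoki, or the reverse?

Ballots ranking Ahmed above Aoki: 2 + 2 + 4 = 8.
Ballots ranking Aoki above Ahmed: 17 − 8 = 9.
Aoki wins the head-to-head 9–8.

Aoki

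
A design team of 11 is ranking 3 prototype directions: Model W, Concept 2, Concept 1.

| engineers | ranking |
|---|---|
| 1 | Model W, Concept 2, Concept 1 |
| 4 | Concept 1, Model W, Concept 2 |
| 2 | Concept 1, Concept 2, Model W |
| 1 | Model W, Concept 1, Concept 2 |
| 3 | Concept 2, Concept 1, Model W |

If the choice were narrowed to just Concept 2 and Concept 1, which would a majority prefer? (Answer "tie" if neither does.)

Ballots ranking Concept 2 above Concept 1: 1 + 3 = 4.
Ballots ranking Concept 1 above Concept 2: 11 − 4 = 7.
Concept 1 wins the head-to-head 7–4.

Concept 1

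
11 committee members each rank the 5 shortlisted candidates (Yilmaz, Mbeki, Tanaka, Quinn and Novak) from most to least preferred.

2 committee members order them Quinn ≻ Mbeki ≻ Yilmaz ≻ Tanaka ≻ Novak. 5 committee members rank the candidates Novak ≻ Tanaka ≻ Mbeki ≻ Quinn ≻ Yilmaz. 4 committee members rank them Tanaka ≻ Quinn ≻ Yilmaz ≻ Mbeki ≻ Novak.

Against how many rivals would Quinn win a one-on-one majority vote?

Quinn against each rival (11 committee members):
Quinn–Yilmaz: Quinn 11–0.
Quinn vs Mbeki: Quinn is ranked higher on 2+4 = 6 ballots, Mbeki on 5. Quinn wins 6–5.
Quinn vs Tanaka: Tanaka wins 9–2.
Quinn vs Novak: 2+4 = 6 for Quinn, 5 for Novak — Quinn by 6–5.
Quinn beats Yilmaz, Mbeki, Novak; loses to Tanaka — 3 pairwise wins.

3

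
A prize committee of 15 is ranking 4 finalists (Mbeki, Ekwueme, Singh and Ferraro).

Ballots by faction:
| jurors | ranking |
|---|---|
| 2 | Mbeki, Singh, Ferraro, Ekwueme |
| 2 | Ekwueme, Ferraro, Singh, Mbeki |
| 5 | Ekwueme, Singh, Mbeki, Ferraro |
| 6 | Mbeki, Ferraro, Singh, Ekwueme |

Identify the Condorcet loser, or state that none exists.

Head-to-head results (15 jurors):
Mbeki vs Ekwueme: 8 to 7, Mbeki.
Mbeki vs Singh: Mbeki wins 8–7.
Mbeki vs Ferraro: Mbeki wins 13–2.
Ekwueme vs Singh: Singh, 8–7.
Ekwueme vs Ferraro: 2+5 = 7 for Ekwueme, 8 for Ferraro — Ferraro by 8–7.
Singh vs Ferraro: 2+5 = 7 for Singh, 8 for Ferraro — Ferraro by 8–7.
Ekwueme is beaten in every head-to-head and is the Condorcet loser.

Ekwueme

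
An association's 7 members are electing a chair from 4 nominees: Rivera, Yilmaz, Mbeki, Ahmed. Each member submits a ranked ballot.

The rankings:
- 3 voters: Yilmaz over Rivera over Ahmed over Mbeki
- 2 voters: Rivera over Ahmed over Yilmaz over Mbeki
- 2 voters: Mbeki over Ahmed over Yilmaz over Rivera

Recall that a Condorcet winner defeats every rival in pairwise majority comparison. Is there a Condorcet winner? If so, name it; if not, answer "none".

none

Head-to-head results (7 voters):
Rivera vs Yilmaz: 2 to 5, Yilmaz.
Rivera vs Mbeki: Rivera is ranked higher on 3+2 = 5 ballots, Mbeki on 2. Rivera wins 5–2.
Rivera vs Ahmed: Rivera preferred on 3+2 = 5 ballots; Rivera wins 5–2.
Yilmaz vs Mbeki: Yilmaz preferred on 3+2 = 5 ballots; Yilmaz wins 5–2.
Yilmaz vs Ahmed: Yilmaz is ranked higher on 3 ballots, Ahmed on 4. Ahmed wins 4–3.
Mbeki vs Ahmed: Mbeki is ranked higher on 2 ballots, Ahmed on 5. Ahmed wins 5–2.
Each candidate drops at least one matchup (Rivera loses to Yilmaz; Yilmaz loses to Ahmed; Mbeki loses to Rivera; Ahmed loses to Rivera); the cycle Rivera beats Ahmed beats Yilmaz beats Rivera rules out a Condorcet winner.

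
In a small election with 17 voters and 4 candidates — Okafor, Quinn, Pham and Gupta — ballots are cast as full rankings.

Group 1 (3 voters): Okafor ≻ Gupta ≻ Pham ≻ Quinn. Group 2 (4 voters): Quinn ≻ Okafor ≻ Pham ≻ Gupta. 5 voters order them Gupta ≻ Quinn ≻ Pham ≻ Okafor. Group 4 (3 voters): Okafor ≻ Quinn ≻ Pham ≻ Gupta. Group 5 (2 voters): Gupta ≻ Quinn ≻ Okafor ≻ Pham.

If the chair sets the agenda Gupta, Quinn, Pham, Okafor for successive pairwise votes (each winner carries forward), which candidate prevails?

Round 1: Gupta vs Quinn — 10–7, Gupta advances.
Round 2: Gupta vs Pham — 10–7, Gupta advances.
Round 3: Gupta vs Okafor — 7–10, Okafor advances.
Okafor survives the agenda.

Okafor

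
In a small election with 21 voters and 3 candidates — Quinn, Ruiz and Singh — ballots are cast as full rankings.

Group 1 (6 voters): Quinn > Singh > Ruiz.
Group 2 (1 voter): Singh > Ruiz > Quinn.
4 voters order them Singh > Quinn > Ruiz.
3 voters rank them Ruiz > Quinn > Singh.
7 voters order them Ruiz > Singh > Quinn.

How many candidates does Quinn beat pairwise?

0

Quinn against each rival (21 voters):
Quinn vs Ruiz: Quinn is ranked higher on 6+4 = 10 ballots, Ruiz on 11. Ruiz wins 11–10.
Quinn vs Singh: 9 to 12, Singh.
Quinn beats no one; loses to Ruiz, Singh — 0 pairwise wins.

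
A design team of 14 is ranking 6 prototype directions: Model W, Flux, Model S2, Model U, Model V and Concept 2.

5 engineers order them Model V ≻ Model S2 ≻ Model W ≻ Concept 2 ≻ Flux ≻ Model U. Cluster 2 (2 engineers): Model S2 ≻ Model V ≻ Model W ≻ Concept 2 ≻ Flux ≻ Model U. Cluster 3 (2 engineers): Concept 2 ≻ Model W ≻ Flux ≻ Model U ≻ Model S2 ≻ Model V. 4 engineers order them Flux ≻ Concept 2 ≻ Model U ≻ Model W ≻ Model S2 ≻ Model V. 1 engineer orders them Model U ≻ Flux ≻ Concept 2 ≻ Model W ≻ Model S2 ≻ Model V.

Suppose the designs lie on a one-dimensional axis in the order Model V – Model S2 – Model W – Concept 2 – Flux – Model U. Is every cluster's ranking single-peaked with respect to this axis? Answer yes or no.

Axis positions: Model V=1, Model S2=2, Model W=3, Concept 2=4, Flux=5, Model U=6.
Cluster 1 (peak Model V at position 1): ranking walks positions 1-2-3-4-5-6, expanding outward from the peak — single-peaked.
Cluster 2 (peak Model S2 at position 2): ranking walks positions 2-1-3-4-5-6, expanding outward from the peak — single-peaked.
Cluster 3 (peak Concept 2 at position 4): ranking walks positions 4-3-5-6-2-1, expanding outward from the peak — single-peaked.
Cluster 4 (peak Flux at position 5): ranking walks positions 5-4-6-3-2-1, expanding outward from the peak — single-peaked.
Cluster 5 (peak Model U at position 6): ranking walks positions 6-5-4-3-2-1, expanding outward from the peak — single-peaked.
Every ranking is single-peaked on this axis.

yes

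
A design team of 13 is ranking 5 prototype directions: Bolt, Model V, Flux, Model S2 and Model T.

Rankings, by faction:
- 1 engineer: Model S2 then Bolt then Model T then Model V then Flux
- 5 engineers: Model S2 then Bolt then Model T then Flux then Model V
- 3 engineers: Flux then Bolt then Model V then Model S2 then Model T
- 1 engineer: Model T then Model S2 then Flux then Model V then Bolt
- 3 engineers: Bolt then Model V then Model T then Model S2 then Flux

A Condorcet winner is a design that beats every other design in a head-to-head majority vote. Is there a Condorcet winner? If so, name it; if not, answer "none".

Pairwise majorities:
Bolt vs Model V: 12 to 1, Bolt.
Bolt vs Flux: 1+5+3 = 9 for Bolt, 4 for Flux — Bolt by 9–4.
Bolt vs Model S2: Bolt preferred on 3+3 = 6 ballots; Model S2 wins 7–6.
Bolt vs Model T: Bolt preferred on 1+5+3+3 = 12 ballots; Bolt wins 12–1.
Model V vs Flux: 4 to 9, Flux.
Model V vs Model S2: 6 to 7, Model S2.
Model V vs Model T: Model V preferred on 3+3 = 6 ballots; Model T wins 7–6.
Flux vs Model S2: Flux is ranked higher on 3 ballots, Model S2 on 10. Model S2 wins 10–3.
Flux vs Model T: Flux is ranked higher on 3 ballots, Model T on 10. Model T wins 10–3.
Model S2 vs Model T: 9 to 4, Model S2.
Model S2 defeats every rival head-to-head and is the Condorcet winner.

Model S2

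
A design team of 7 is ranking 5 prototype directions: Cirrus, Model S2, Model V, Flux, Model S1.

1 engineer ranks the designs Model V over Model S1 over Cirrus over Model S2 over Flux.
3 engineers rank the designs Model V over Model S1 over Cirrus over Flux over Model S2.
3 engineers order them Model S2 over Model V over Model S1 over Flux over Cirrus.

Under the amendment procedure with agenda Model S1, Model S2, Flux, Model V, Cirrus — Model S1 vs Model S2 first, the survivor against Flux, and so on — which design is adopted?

Model V

Round 1: Model S1 vs Model S2 — 4–3, Model S1 advances.
Round 2: Model S1 vs Flux — 7–0, Model S1 advances.
Round 3: Model S1 vs Model V — 0–7, Model V advances.
Round 4: Model V vs Cirrus — 7–0, Model V advances.
Model V survives the agenda.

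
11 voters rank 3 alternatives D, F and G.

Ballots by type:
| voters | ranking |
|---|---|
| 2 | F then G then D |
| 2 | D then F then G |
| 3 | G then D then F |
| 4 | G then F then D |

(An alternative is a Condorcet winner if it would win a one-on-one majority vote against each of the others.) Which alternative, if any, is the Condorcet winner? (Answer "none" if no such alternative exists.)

G

Head-to-head results (11 voters):
D–F: F 6–5.
D vs G: G wins 9–2.
F vs G: G wins 7–4.
G beats each of D, F — G is the Condorcet winner.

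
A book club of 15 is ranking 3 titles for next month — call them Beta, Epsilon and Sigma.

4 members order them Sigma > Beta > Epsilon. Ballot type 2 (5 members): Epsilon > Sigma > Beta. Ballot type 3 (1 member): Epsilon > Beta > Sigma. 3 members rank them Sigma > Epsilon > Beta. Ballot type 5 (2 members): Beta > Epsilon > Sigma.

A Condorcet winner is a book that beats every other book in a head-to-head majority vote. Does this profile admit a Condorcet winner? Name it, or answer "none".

Epsilon

Head-to-head results (15 members):
Beta vs Epsilon: Beta is ranked higher on 4+2 = 6 ballots, Epsilon on 9. Epsilon wins 9–6.
Beta vs Sigma: Beta preferred on 1+2 = 3 ballots; Sigma wins 12–3.
Epsilon vs Sigma: 5+1+2 = 8 for Epsilon, 7 for Sigma — Epsilon by 8–7.
Epsilon defeats every rival head-to-head and is the Condorcet winner.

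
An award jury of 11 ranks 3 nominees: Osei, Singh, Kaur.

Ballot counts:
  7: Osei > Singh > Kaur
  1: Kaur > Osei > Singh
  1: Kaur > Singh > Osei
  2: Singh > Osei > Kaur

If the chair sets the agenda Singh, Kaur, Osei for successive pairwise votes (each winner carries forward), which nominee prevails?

Osei

Round 1: Singh vs Kaur — 9–2, Singh advances.
Round 2: Singh vs Osei — 3–8, Osei advances.
Osei survives the agenda.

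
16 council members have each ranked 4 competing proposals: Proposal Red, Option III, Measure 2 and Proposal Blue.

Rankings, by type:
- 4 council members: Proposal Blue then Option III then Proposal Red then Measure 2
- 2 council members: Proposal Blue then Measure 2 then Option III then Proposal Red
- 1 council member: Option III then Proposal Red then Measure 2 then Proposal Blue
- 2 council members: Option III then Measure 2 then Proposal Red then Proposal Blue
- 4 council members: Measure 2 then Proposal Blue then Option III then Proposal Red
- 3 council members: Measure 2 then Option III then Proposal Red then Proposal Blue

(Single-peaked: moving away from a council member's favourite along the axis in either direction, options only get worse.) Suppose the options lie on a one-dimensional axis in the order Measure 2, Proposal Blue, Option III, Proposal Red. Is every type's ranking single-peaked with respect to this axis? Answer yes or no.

Axis positions: Measure 2=1, Proposal Blue=2, Option III=3, Proposal Red=4.
Type 1 (peak Proposal Blue at position 2): ranking walks positions 2-3-4-1, expanding outward from the peak — single-peaked.
Type 2 (peak Proposal Blue at position 2): ranking walks positions 2-1-3-4, expanding outward from the peak — single-peaked.
Type 3: ranking walks positions 3-4-1-2; Measure 2 is ranked above Proposal Blue even though Proposal Blue lies between Measure 2 and the peak Option III on the axis — preferences dip and rise again. Not single-peaked.
Type 4: ranking walks positions 3-1-4-2; Measure 2 is ranked above Proposal Blue even though Proposal Blue lies between Measure 2 and the peak Option III on the axis — preferences dip and rise again. Not single-peaked.
Type 5 (peak Measure 2 at position 1): ranking walks positions 1-2-3-4, expanding outward from the peak — single-peaked.
Type 6: ranking walks positions 1-3-4-2; Option III is ranked above Proposal Blue even though Proposal Blue lies between Option III and the peak Measure 2 on the axis — preferences dip and rise again. Not single-peaked.
Type 3 violates single-peakedness, so the profile is not single-peaked on this axis.

no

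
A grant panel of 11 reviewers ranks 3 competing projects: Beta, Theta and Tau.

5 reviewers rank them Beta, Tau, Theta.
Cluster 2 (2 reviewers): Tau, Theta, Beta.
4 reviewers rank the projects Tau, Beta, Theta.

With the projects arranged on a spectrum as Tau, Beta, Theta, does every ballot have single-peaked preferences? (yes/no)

Axis positions: Tau=1, Beta=2, Theta=3.
Cluster 1 (peak Beta at position 2): ranking walks positions 2-1-3, expanding outward from the peak — single-peaked.
Cluster 2: ranking walks positions 1-3-2; Theta is ranked above Beta even though Beta lies between Theta and the peak Tau on the axis — preferences dip and rise again. Not single-peaked.
Cluster 3 (peak Tau at position 1): ranking walks positions 1-2-3, expanding outward from the peak — single-peaked.
Cluster 2 violates single-peakedness, so the profile is not single-peaked on this axis.

no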